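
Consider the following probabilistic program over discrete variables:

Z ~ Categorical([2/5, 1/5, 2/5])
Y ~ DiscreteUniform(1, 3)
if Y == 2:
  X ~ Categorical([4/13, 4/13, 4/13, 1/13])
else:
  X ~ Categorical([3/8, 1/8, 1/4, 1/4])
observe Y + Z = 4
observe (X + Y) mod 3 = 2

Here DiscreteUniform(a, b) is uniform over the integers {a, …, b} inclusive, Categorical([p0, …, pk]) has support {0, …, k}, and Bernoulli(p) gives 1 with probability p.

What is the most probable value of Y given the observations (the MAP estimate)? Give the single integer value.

Enumerate traces; 3 have nonzero weight after conditioning:
  (Z=1, Y=3, X=2) weight 1/60
  (Z=2, Y=2, X=0) weight 8/195
  (Z=2, Y=2, X=3) weight 2/195
Group by Y:
  weight(Y=2) = 2/39
  weight(Y=3) = 1/60
Total weight = 2/39 + 1/60 = 53/780
P(Y=2 | obs) = 2/39 / 53/780 = 40/53
P(Y=3 | obs) = 1/60 / 53/780 = 13/53
argmax = 2

argmax_v P(Y = v | obs) = 2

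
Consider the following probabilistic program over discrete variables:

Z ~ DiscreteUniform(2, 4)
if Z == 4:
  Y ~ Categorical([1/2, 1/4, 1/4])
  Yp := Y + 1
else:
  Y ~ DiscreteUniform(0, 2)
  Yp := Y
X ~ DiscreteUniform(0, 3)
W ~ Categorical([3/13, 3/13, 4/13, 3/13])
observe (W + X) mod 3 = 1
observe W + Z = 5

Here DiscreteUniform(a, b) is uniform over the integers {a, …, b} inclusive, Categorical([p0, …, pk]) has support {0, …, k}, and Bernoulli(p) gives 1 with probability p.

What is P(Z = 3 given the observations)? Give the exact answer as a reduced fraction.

P(Z = 3 | obs) = 4/13

Enumerate traces; 12 have nonzero weight after conditioning:
  (Z=2, Y=0, X=1, W=3) weight 1/156
  (Z=2, Y=1, X=1, W=3) weight 1/156
  (Z=2, Y=2, X=1, W=3) weight 1/156
  (Z=3, Y=0, X=2, W=2) weight 1/117
  (Z=3, Y=1, X=2, W=2) weight 1/117
  (Z=3, Y=2, X=2, W=2) weight 1/117
  (Z=4, Y=0, X=0, W=1) weight 1/104
  (Z=4, Y=0, X=3, W=1) weight 1/104
  … 4 more
Group by Z:
  weight(Z=2) = 1/52
  weight(Z=3) = 1/39
  weight(Z=4) = 1/26
Total weight = 1/52 + 1/39 + 1/26 = 1/12
P(Z=2 | obs) = 1/52 / 1/12 = 3/13
P(Z=3 | obs) = 1/39 / 1/12 = 4/13
P(Z=4 | obs) = 1/26 / 1/12 = 6/13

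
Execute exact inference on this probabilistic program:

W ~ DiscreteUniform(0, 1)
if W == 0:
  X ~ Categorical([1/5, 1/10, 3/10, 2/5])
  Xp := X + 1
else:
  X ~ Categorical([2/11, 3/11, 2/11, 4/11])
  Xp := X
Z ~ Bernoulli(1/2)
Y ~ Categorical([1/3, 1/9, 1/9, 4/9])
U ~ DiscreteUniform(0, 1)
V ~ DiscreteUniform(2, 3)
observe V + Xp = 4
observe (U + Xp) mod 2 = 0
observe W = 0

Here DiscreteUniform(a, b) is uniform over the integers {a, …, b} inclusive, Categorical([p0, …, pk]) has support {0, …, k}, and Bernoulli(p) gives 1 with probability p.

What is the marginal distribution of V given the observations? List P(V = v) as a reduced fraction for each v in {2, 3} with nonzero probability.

P(V=2) = 1/3, P(V=3) = 2/3

Enumerate traces; 16 have nonzero weight after conditioning:
  (W=0, X=0, Z=0, Y=0, U=1, V=3) weight 1/240
  (W=0, X=0, Z=0, Y=1, U=1, V=3) weight 1/720
  (W=0, X=0, Z=0, Y=2, U=1, V=3) weight 1/720
  (W=0, X=0, Z=0, Y=3, U=1, V=3) weight 1/180
  (W=0, X=0, Z=1, Y=0, U=1, V=3) weight 1/240
  (W=0, X=0, Z=1, Y=1, U=1, V=3) weight 1/720
  (W=0, X=0, Z=1, Y=2, U=1, V=3) weight 1/720
  (W=0, X=0, Z=1, Y=3, U=1, V=3) weight 1/180
  (W=0, X=1, Z=0, Y=0, U=0, V=2) weight 1/480
  … 7 more
Group by V:
  weight(V=2) = 1/80
  weight(V=3) = 1/40
Total weight = 1/80 + 1/40 = 3/80
P(V=2 | obs) = 1/80 / 3/80 = 1/3
P(V=3 | obs) = 1/40 / 3/80 = 2/3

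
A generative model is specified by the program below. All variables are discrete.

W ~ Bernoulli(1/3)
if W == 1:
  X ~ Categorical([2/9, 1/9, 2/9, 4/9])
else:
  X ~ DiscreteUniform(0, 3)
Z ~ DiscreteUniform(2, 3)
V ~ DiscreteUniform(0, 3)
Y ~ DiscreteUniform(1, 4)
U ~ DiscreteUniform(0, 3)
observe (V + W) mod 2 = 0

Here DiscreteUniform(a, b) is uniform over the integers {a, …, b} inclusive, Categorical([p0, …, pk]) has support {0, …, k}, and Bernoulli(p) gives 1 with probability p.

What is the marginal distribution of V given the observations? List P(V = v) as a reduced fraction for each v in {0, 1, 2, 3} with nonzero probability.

Enumerate traces; 512 have nonzero weight after conditioning:
  (W=0, X=0, Z=2, V=0, Y=1, U=0) weight 1/768
  (W=0, X=0, Z=2, V=0, Y=1, U=1) weight 1/768
  (W=0, X=0, Z=2, V=0, Y=1, U=2) weight 1/768
  (W=0, X=0, Z=2, V=0, Y=1, U=3) weight 1/768
  (W=0, X=0, Z=2, V=0, Y=2, U=0) weight 1/768
  (W=0, X=0, Z=2, V=0, Y=2, U=1) weight 1/768
  (W=0, X=0, Z=2, V=0, Y=2, U=2) weight 1/768
  (W=0, X=0, Z=2, V=0, Y=2, U=3) weight 1/768
  (W=0, X=0, Z=2, V=2, Y=1, U=0) weight 1/768
  (W=1, X=0, Z=2, V=1, Y=1, U=0) weight 1/1728
  … 502 more
Group by V:
  weight(V=0) = 1/6
  weight(V=1) = 1/12
  weight(V=2) = 1/6
  weight(V=3) = 1/12
Total weight = 1/6 + 1/12 + 1/6 + 1/12 = 1/2
P(V=0 | obs) = 1/6 / 1/2 = 1/3
P(V=1 | obs) = 1/12 / 1/2 = 1/6
P(V=2 | obs) = 1/6 / 1/2 = 1/3
P(V=3 | obs) = 1/12 / 1/2 = 1/6

P(V=0) = 1/3, P(V=1) = 1/6, P(V=2) = 1/3, P(V=3) = 1/6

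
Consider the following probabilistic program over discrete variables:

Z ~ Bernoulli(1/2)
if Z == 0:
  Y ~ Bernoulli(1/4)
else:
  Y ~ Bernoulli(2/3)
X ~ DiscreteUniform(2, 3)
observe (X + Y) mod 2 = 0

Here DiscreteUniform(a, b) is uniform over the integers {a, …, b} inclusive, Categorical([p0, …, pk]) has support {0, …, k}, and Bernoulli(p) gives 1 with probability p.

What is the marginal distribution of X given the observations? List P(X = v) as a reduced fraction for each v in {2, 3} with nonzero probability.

P(X=2) = 13/24, P(X=3) = 11/24

Enumerate traces; 4 have nonzero weight after conditioning:
  (Z=0, Y=0, X=2) weight 3/16
  (Z=0, Y=1, X=3) weight 1/16
  (Z=1, Y=0, X=2) weight 1/12
  (Z=1, Y=1, X=3) weight 1/6
Group by X:
  weight(X=2) = 13/48
  weight(X=3) = 11/48
Total weight = 13/48 + 11/48 = 1/2
P(X=2 | obs) = 13/48 / 1/2 = 13/24
P(X=3 | obs) = 11/48 / 1/2 = 11/24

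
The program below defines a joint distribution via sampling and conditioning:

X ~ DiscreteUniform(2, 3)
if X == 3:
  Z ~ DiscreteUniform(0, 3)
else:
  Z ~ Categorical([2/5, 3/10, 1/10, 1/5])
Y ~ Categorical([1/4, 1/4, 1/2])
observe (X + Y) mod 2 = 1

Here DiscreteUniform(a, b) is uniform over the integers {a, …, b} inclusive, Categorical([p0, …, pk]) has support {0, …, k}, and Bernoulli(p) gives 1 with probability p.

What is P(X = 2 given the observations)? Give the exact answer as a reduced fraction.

P(X = 2 | obs) = 1/4

Enumerate traces; 12 have nonzero weight after conditioning:
  (X=2, Z=0, Y=1) weight 1/20
  (X=2, Z=1, Y=1) weight 3/80
  (X=2, Z=2, Y=1) weight 1/80
  (X=2, Z=3, Y=1) weight 1/40
  (X=3, Z=0, Y=0) weight 1/32
  (X=3, Z=0, Y=2) weight 1/16
  (X=3, Z=1, Y=0) weight 1/32
  (X=3, Z=1, Y=2) weight 1/16
  … 4 more
Group by X:
  weight(X=2) = 1/8
  weight(X=3) = 3/8
Total weight = 1/8 + 3/8 = 1/2
P(X=2 | obs) = 1/8 / 1/2 = 1/4
P(X=3 | obs) = 3/8 / 1/2 = 3/4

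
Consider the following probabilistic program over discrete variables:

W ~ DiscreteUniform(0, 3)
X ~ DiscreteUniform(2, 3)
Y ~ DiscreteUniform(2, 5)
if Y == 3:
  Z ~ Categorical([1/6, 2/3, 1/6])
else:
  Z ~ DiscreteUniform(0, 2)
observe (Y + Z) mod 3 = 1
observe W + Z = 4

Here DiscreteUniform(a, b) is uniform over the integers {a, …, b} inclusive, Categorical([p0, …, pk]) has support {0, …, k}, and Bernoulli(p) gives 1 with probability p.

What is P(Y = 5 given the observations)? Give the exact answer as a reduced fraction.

P(Y = 5 | obs) = 1/4

Enumerate traces; 6 have nonzero weight after conditioning:
  (W=2, X=2, Y=2, Z=2) weight 1/96
  (W=2, X=2, Y=5, Z=2) weight 1/96
  (W=2, X=3, Y=2, Z=2) weight 1/96
  (W=2, X=3, Y=5, Z=2) weight 1/96
  (W=3, X=2, Y=3, Z=1) weight 1/48
  (W=3, X=3, Y=3, Z=1) weight 1/48
Group by Y:
  weight(Y=2) = 1/48
  weight(Y=3) = 1/24
  weight(Y=5) = 1/48
Total weight = 1/48 + 1/24 + 1/48 = 1/12
P(Y=2 | obs) = 1/48 / 1/12 = 1/4
P(Y=3 | obs) = 1/24 / 1/12 = 1/2
P(Y=5 | obs) = 1/48 / 1/12 = 1/4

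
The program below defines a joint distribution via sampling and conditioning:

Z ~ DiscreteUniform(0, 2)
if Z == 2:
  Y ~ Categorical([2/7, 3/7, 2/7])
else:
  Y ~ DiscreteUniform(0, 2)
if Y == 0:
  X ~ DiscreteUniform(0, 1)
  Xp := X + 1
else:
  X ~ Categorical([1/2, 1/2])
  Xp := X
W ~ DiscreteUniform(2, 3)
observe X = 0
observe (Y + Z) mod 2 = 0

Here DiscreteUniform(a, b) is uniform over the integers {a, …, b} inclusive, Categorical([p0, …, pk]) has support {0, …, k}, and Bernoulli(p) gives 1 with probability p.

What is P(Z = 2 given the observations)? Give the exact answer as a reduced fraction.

Enumerate traces; 10 have nonzero weight after conditioning:
  (Z=0, Y=0, X=0, W=2) weight 1/36
  (Z=0, Y=0, X=0, W=3) weight 1/36
  (Z=0, Y=2, X=0, W=2) weight 1/36
  (Z=0, Y=2, X=0, W=3) weight 1/36
  (Z=1, Y=1, X=0, W=2) weight 1/36
  (Z=1, Y=1, X=0, W=3) weight 1/36
  (Z=2, Y=0, X=0, W=2) weight 1/42
  (Z=2, Y=0, X=0, W=3) weight 1/42
  … 2 more
Group by Z:
  weight(Z=0) = 1/9
  weight(Z=1) = 1/18
  weight(Z=2) = 2/21
Total weight = 1/9 + 1/18 + 2/21 = 11/42
P(Z=0 | obs) = 1/9 / 11/42 = 14/33
P(Z=1 | obs) = 1/18 / 11/42 = 7/33
P(Z=2 | obs) = 2/21 / 11/42 = 4/11

P(Z = 2 | obs) = 4/11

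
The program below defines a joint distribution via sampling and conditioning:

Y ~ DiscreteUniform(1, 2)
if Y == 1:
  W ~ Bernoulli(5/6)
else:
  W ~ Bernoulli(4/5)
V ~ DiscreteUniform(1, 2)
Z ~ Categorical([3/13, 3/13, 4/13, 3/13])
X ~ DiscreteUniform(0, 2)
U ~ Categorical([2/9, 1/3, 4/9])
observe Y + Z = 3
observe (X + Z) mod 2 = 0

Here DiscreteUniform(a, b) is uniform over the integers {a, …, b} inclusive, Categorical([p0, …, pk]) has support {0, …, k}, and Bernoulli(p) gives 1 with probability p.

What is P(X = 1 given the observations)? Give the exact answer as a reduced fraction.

Enumerate traces; 36 have nonzero weight after conditioning:
  (Y=1, W=0, V=1, Z=2, X=0, U=0) weight 1/1053
  (Y=1, W=0, V=1, Z=2, X=0, U=1) weight 1/702
  (Y=1, W=0, V=1, Z=2, X=0, U=2) weight 2/1053
  (Y=1, W=0, V=1, Z=2, X=2, U=0) weight 1/1053
  (Y=1, W=0, V=1, Z=2, X=2, U=1) weight 1/702
  (Y=1, W=0, V=1, Z=2, X=2, U=2) weight 2/1053
  (Y=1, W=0, V=2, Z=2, X=0, U=0) weight 1/1053
  (Y=1, W=0, V=2, Z=2, X=0, U=1) weight 1/702
  (Y=2, W=0, V=1, Z=1, X=1, U=0) weight 1/1170
  … 27 more
Group by X:
  weight(X=0) = 2/39
  weight(X=1) = 1/26
  weight(X=2) = 2/39
Total weight = 2/39 + 1/26 + 2/39 = 11/78
P(X=0 | obs) = 2/39 / 11/78 = 4/11
P(X=1 | obs) = 1/26 / 11/78 = 3/11
P(X=2 | obs) = 2/39 / 11/78 = 4/11

P(X = 1 | obs) = 3/11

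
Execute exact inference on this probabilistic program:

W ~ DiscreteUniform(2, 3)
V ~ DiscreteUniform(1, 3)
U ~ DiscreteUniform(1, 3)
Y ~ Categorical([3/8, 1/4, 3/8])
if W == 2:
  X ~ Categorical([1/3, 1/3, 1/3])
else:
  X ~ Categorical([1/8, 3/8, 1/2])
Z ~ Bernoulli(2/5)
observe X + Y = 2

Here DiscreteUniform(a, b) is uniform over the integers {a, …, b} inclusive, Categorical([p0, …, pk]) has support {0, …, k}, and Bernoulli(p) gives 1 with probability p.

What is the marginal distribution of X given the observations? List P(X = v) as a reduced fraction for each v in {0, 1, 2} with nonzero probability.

P(X=0) = 33/127, P(X=1) = 34/127, P(X=2) = 60/127

Enumerate traces; 108 have nonzero weight after conditioning:
  (W=2, V=1, U=1, Y=0, X=2, Z=0) weight 1/240
  (W=2, V=1, U=1, Y=0, X=2, Z=1) weight 1/360
  (W=2, V=1, U=1, Y=1, X=1, Z=0) weight 1/360
  (W=2, V=1, U=1, Y=1, X=1, Z=1) weight 1/540
  (W=2, V=1, U=1, Y=2, X=0, Z=0) weight 1/240
  (W=2, V=1, U=1, Y=2, X=0, Z=1) weight 1/360
  (W=2, V=1, U=2, Y=0, X=2, Z=0) weight 1/240
  (W=2, V=1, U=2, Y=0, X=2, Z=1) weight 1/360
  … 100 more
Group by X:
  weight(X=0) = 11/128
  weight(X=1) = 17/192
  weight(X=2) = 5/32
Total weight = 11/128 + 17/192 + 5/32 = 127/384
P(X=0 | obs) = 11/128 / 127/384 = 33/127
P(X=1 | obs) = 17/192 / 127/384 = 34/127
P(X=2 | obs) = 5/32 / 127/384 = 60/127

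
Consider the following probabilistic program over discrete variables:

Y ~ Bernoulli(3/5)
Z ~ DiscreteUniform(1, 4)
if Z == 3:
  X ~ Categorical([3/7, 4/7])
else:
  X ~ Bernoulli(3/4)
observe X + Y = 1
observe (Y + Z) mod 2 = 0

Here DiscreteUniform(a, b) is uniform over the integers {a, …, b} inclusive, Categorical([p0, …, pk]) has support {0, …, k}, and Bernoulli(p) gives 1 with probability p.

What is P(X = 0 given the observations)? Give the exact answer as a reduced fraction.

P(X = 0 | obs) = 19/47

Enumerate traces; 4 have nonzero weight after conditioning:
  (Y=0, Z=2, X=1) weight 3/40
  (Y=0, Z=4, X=1) weight 3/40
  (Y=1, Z=1, X=0) weight 3/80
  (Y=1, Z=3, X=0) weight 9/140
Group by X:
  weight(X=0) = 57/560
  weight(X=1) = 3/20
Total weight = 57/560 + 3/20 = 141/560
P(X=0 | obs) = 57/560 / 141/560 = 19/47
P(X=1 | obs) = 3/20 / 141/560 = 28/47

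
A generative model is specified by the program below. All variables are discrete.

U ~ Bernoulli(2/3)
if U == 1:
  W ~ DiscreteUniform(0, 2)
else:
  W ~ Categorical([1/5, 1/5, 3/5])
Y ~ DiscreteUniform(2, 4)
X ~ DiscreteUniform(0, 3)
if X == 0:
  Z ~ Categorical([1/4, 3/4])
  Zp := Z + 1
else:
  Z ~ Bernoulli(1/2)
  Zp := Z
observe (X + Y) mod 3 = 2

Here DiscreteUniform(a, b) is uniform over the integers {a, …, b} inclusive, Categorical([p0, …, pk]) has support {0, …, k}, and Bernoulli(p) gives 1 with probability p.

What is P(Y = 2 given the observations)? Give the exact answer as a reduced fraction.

P(Y = 2 | obs) = 1/2

Enumerate traces; 48 have nonzero weight after conditioning:
  (U=0, W=0, Y=2, X=0, Z=0) weight 1/720
  (U=0, W=0, Y=2, X=0, Z=1) weight 1/240
  (U=0, W=0, Y=2, X=3, Z=0) weight 1/360
  (U=0, W=0, Y=2, X=3, Z=1) weight 1/360
  (U=0, W=0, Y=3, X=2, Z=0) weight 1/360
  (U=0, W=0, Y=3, X=2, Z=1) weight 1/360
  (U=0, W=0, Y=4, X=1, Z=0) weight 1/360
  (U=0, W=0, Y=4, X=1, Z=1) weight 1/360
  … 40 more
Group by Y:
  weight(Y=2) = 1/6
  weight(Y=3) = 1/12
  weight(Y=4) = 1/12
Total weight = 1/6 + 1/12 + 1/12 = 1/3
P(Y=2 | obs) = 1/6 / 1/3 = 1/2
P(Y=3 | obs) = 1/12 / 1/3 = 1/4
P(Y=4 | obs) = 1/12 / 1/3 = 1/4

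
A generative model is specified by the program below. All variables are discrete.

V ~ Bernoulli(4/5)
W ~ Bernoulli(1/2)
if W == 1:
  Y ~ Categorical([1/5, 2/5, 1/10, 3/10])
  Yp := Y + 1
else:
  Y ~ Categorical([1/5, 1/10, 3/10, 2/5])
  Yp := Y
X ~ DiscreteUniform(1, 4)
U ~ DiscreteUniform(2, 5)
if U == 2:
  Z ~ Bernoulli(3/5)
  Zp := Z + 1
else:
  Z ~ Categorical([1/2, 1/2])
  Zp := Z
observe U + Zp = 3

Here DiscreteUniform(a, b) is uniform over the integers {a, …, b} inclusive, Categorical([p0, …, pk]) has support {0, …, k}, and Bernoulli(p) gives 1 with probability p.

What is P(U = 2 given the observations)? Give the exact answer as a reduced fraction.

Enumerate traces; 128 have nonzero weight after conditioning:
  (V=0, W=0, Y=0, X=1, U=2, Z=0) weight 1/2000
  (V=0, W=0, Y=0, X=1, U=3, Z=0) weight 1/1600
  (V=0, W=0, Y=0, X=2, U=2, Z=0) weight 1/2000
  (V=0, W=0, Y=0, X=2, U=3, Z=0) weight 1/1600
  (V=0, W=0, Y=0, X=3, U=2, Z=0) weight 1/2000
  (V=0, W=0, Y=0, X=3, U=3, Z=0) weight 1/1600
  (V=0, W=0, Y=0, X=4, U=2, Z=0) weight 1/2000
  (V=0, W=0, Y=0, X=4, U=3, Z=0) weight 1/1600
  … 120 more
Group by U:
  weight(U=2) = 1/10
  weight(U=3) = 1/8
Total weight = 1/10 + 1/8 = 9/40
P(U=2 | obs) = 1/10 / 9/40 = 4/9
P(U=3 | obs) = 1/8 / 9/40 = 5/9

P(U = 2 | obs) = 4/9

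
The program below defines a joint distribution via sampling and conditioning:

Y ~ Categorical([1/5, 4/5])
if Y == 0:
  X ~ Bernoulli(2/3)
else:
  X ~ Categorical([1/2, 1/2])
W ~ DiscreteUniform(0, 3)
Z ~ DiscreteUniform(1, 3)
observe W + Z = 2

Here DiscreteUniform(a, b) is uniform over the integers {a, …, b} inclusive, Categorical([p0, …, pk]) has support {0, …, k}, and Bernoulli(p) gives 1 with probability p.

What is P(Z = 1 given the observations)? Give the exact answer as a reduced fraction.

Enumerate traces; 8 have nonzero weight after conditioning:
  (Y=0, X=0, W=0, Z=2) weight 1/180
  (Y=0, X=0, W=1, Z=1) weight 1/180
  (Y=0, X=1, W=0, Z=2) weight 1/90
  (Y=0, X=1, W=1, Z=1) weight 1/90
  (Y=1, X=0, W=0, Z=2) weight 1/30
  (Y=1, X=0, W=1, Z=1) weight 1/30
  (Y=1, X=1, W=0, Z=2) weight 1/30
  (Y=1, X=1, W=1, Z=1) weight 1/30
Group by Z:
  weight(Z=1) = 1/12
  weight(Z=2) = 1/12
Total weight = 1/12 + 1/12 = 1/6
P(Z=1 | obs) = 1/12 / 1/6 = 1/2
P(Z=2 | obs) = 1/12 / 1/6 = 1/2

P(Z = 1 | obs) = 1/2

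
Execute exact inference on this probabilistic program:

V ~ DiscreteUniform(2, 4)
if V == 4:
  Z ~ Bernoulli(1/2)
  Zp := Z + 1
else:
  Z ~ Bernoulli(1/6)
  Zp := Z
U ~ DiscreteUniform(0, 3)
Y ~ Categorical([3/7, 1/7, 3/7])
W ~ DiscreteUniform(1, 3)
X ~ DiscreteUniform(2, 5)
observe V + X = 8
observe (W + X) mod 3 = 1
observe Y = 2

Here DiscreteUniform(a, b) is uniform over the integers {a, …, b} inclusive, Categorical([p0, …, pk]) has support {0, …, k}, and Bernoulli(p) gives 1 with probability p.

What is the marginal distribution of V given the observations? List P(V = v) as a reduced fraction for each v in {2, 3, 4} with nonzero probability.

P(V=3) = 1/2, P(V=4) = 1/2

Enumerate traces; 16 have nonzero weight after conditioning:
  (V=3, Z=0, U=0, Y=2, W=2, X=5) weight 5/2016
  (V=3, Z=0, U=1, Y=2, W=2, X=5) weight 5/2016
  (V=3, Z=0, U=2, Y=2, W=2, X=5) weight 5/2016
  (V=3, Z=0, U=3, Y=2, W=2, X=5) weight 5/2016
  (V=3, Z=1, U=0, Y=2, W=2, X=5) weight 1/2016
  (V=3, Z=1, U=1, Y=2, W=2, X=5) weight 1/2016
  (V=3, Z=1, U=2, Y=2, W=2, X=5) weight 1/2016
  (V=3, Z=1, U=3, Y=2, W=2, X=5) weight 1/2016
  (V=4, Z=0, U=0, Y=2, W=3, X=4) weight 1/672
  … 7 more
Group by V:
  weight(V=3) = 1/84
  weight(V=4) = 1/84
Total weight = 1/84 + 1/84 = 1/42
P(V=3 | obs) = 1/84 / 1/42 = 1/2
P(V=4 | obs) = 1/84 / 1/42 = 1/2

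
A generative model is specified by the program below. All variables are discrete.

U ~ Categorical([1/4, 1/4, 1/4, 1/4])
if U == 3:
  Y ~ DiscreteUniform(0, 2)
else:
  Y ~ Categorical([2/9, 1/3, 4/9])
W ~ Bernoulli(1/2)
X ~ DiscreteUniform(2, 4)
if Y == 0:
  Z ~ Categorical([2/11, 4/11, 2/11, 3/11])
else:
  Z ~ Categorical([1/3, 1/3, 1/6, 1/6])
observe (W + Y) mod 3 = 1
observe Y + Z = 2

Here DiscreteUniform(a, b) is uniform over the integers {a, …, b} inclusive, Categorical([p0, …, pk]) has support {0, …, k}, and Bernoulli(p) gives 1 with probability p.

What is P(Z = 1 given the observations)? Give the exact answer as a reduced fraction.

Enumerate traces; 24 have nonzero weight after conditioning:
  (U=0, Y=0, W=1, X=2, Z=2) weight 1/594
  (U=0, Y=0, W=1, X=3, Z=2) weight 1/594
  (U=0, Y=0, W=1, X=4, Z=2) weight 1/594
  (U=0, Y=1, W=0, X=2, Z=1) weight 1/216
  (U=0, Y=1, W=0, X=3, Z=1) weight 1/216
  (U=0, Y=1, W=0, X=4, Z=1) weight 1/216
  (U=1, Y=0, W=1, X=2, Z=2) weight 1/594
  (U=1, Y=0, W=1, X=3, Z=2) weight 1/594
  … 16 more
Group by Z:
  weight(Z=1) = 1/18
  weight(Z=2) = 1/44
Total weight = 1/18 + 1/44 = 31/396
P(Z=1 | obs) = 1/18 / 31/396 = 22/31
P(Z=2 | obs) = 1/44 / 31/396 = 9/31

P(Z = 1 | obs) = 22/31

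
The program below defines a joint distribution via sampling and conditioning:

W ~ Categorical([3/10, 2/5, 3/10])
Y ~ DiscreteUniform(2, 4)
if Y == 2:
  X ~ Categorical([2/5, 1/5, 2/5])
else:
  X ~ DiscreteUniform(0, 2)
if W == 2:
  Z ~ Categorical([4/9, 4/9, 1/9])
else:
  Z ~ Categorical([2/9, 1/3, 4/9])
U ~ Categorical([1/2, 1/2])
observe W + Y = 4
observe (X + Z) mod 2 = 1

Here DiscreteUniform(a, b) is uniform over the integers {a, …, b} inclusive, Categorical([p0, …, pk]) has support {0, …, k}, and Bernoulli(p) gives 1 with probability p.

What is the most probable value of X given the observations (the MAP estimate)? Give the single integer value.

argmax_v P(X = v | obs) = 1

Enumerate traces; 24 have nonzero weight after conditioning:
  (W=0, Y=4, X=0, Z=1, U=0) weight 1/180
  (W=0, Y=4, X=0, Z=1, U=1) weight 1/180
  (W=0, Y=4, X=1, Z=0, U=0) weight 1/270
  (W=0, Y=4, X=1, Z=0, U=1) weight 1/270
  (W=0, Y=4, X=1, Z=2, U=0) weight 1/135
  (W=0, Y=4, X=1, Z=2, U=1) weight 1/135
  (W=0, Y=4, X=2, Z=1, U=0) weight 1/180
  (W=0, Y=4, X=2, Z=1, U=1) weight 1/180
  … 16 more
Group by X:
  weight(X=0) = 59/1350
  weight(X=1) = 17/270
  weight(X=2) = 59/1350
Total weight = 59/1350 + 17/270 + 59/1350 = 203/1350
P(X=0 | obs) = 59/1350 / 203/1350 = 59/203
P(X=1 | obs) = 17/270 / 203/1350 = 85/203
P(X=2 | obs) = 59/1350 / 203/1350 = 59/203
argmax = 1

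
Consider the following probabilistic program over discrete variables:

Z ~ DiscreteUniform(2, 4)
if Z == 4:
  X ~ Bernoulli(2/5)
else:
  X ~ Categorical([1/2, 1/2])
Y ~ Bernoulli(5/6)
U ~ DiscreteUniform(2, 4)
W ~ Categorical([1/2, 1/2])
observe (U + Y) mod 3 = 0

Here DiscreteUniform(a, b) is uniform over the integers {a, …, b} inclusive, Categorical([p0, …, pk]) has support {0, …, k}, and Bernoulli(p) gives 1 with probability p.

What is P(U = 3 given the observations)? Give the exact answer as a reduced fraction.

P(U = 3 | obs) = 1/6

Enumerate traces; 24 have nonzero weight after conditioning:
  (Z=2, X=0, Y=0, U=3, W=0) weight 1/216
  (Z=2, X=0, Y=0, U=3, W=1) weight 1/216
  (Z=2, X=0, Y=1, U=2, W=0) weight 5/216
  (Z=2, X=0, Y=1, U=2, W=1) weight 5/216
  (Z=2, X=1, Y=0, U=3, W=0) weight 1/216
  (Z=2, X=1, Y=0, U=3, W=1) weight 1/216
  (Z=2, X=1, Y=1, U=2, W=0) weight 5/216
  (Z=2, X=1, Y=1, U=2, W=1) weight 5/216
  … 16 more
Group by U:
  weight(U=2) = 5/18
  weight(U=3) = 1/18
Total weight = 5/18 + 1/18 = 1/3
P(U=2 | obs) = 5/18 / 1/3 = 5/6
P(U=3 | obs) = 1/18 / 1/3 = 1/6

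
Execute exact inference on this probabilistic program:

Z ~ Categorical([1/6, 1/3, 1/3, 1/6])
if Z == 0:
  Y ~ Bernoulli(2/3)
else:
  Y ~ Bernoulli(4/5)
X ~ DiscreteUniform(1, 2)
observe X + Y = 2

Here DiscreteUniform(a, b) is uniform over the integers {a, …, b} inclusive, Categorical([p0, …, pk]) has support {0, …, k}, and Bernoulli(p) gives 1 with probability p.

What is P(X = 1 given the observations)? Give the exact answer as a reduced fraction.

P(X = 1 | obs) = 7/9

Enumerate traces; 8 have nonzero weight after conditioning:
  (Z=0, Y=0, X=2) weight 1/36
  (Z=0, Y=1, X=1) weight 1/18
  (Z=1, Y=0, X=2) weight 1/30
  (Z=1, Y=1, X=1) weight 2/15
  (Z=2, Y=0, X=2) weight 1/30
  (Z=2, Y=1, X=1) weight 2/15
  (Z=3, Y=0, X=2) weight 1/60
  (Z=3, Y=1, X=1) weight 1/15
Group by X:
  weight(X=1) = 7/18
  weight(X=2) = 1/9
Total weight = 7/18 + 1/9 = 1/2
P(X=1 | obs) = 7/18 / 1/2 = 7/9
P(X=2 | obs) = 1/9 / 1/2 = 2/9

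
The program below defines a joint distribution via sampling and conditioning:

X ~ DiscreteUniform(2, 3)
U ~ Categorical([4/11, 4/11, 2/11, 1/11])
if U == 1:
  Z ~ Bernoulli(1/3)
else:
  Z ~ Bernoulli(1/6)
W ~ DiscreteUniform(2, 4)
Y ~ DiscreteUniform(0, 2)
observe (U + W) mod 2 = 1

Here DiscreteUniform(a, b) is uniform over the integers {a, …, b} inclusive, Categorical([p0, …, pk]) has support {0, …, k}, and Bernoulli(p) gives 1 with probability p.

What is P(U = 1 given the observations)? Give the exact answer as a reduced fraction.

P(U = 1 | obs) = 1/2

Enumerate traces; 72 have nonzero weight after conditioning:
  (X=2, U=0, Z=0, W=3, Y=0) weight 5/297
  (X=2, U=0, Z=0, W=3, Y=1) weight 5/297
  (X=2, U=0, Z=0, W=3, Y=2) weight 5/297
  (X=2, U=0, Z=1, W=3, Y=0) weight 1/297
  (X=2, U=0, Z=1, W=3, Y=1) weight 1/297
  (X=2, U=0, Z=1, W=3, Y=2) weight 1/297
  (X=2, U=1, Z=0, W=2, Y=0) weight 4/297
  (X=2, U=1, Z=0, W=2, Y=1) weight 4/297
  (X=2, U=2, Z=0, W=3, Y=0) weight 5/594
  (X=2, U=3, Z=0, W=2, Y=0) weight 5/1188
  … 62 more
Group by U:
  weight(U=0) = 4/33
  weight(U=1) = 8/33
  weight(U=2) = 2/33
  weight(U=3) = 2/33
Total weight = 4/33 + 8/33 + 2/33 + 2/33 = 16/33
P(U=0 | obs) = 4/33 / 16/33 = 1/4
P(U=1 | obs) = 8/33 / 16/33 = 1/2
P(U=2 | obs) = 2/33 / 16/33 = 1/8
P(U=3 | obs) = 2/33 / 16/33 = 1/8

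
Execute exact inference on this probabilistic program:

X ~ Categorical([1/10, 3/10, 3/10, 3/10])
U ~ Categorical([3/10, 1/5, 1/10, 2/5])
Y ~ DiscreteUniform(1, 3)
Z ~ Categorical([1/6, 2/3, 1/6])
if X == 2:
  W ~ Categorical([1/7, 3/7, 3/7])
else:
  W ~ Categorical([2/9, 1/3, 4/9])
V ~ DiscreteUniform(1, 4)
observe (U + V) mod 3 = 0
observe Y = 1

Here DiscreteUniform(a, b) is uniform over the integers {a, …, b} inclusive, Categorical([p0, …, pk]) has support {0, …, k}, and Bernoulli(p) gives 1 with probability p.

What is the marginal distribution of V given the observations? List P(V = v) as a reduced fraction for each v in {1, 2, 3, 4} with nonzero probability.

P(V=1) = 1/11, P(V=2) = 2/11, P(V=3) = 7/11, P(V=4) = 1/11

Enumerate traces; 180 have nonzero weight after conditioning:
  (X=0, U=0, Y=1, Z=0, W=0, V=3) weight 1/10800
  (X=0, U=0, Y=1, Z=0, W=1, V=3) weight 1/7200
  (X=0, U=0, Y=1, Z=0, W=2, V=3) weight 1/5400
  (X=0, U=0, Y=1, Z=1, W=0, V=3) weight 1/2700
  (X=0, U=0, Y=1, Z=1, W=1, V=3) weight 1/1800
  (X=0, U=0, Y=1, Z=1, W=2, V=3) weight 1/1350
  (X=0, U=0, Y=1, Z=2, W=0, V=3) weight 1/10800
  (X=0, U=0, Y=1, Z=2, W=1, V=3) weight 1/7200
  (X=0, U=1, Y=1, Z=0, W=0, V=2) weight 1/16200
  (X=0, U=2, Y=1, Z=0, W=0, V=1) weight 1/32400
  … 170 more
Group by V:
  weight(V=1) = 1/120
  weight(V=2) = 1/60
  weight(V=3) = 7/120
  weight(V=4) = 1/120
Total weight = 1/120 + 1/60 + 7/120 + 1/120 = 11/120
P(V=1 | obs) = 1/120 / 11/120 = 1/11
P(V=2 | obs) = 1/60 / 11/120 = 2/11
P(V=3 | obs) = 7/120 / 11/120 = 7/11
P(V=4 | obs) = 1/120 / 11/120 = 1/11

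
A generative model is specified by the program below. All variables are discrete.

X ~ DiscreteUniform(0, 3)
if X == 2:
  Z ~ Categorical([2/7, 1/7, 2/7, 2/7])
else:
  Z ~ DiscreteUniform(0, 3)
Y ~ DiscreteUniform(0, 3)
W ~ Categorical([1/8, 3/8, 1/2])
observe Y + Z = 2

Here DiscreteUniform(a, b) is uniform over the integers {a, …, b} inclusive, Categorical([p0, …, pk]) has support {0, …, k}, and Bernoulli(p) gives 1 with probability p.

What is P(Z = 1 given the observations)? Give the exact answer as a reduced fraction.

Enumerate traces; 36 have nonzero weight after conditioning:
  (X=0, Z=0, Y=2, W=0) weight 1/512
  (X=0, Z=0, Y=2, W=1) weight 3/512
  (X=0, Z=0, Y=2, W=2) weight 1/128
  (X=0, Z=1, Y=1, W=0) weight 1/512
  (X=0, Z=1, Y=1, W=1) weight 3/512
  (X=0, Z=1, Y=1, W=2) weight 1/128
  (X=0, Z=2, Y=0, W=0) weight 1/512
  (X=0, Z=2, Y=0, W=1) weight 3/512
  … 28 more
Group by Z:
  weight(Z=0) = 29/448
  weight(Z=1) = 25/448
  weight(Z=2) = 29/448
Total weight = 29/448 + 25/448 + 29/448 = 83/448
P(Z=0 | obs) = 29/448 / 83/448 = 29/83
P(Z=1 | obs) = 25/448 / 83/448 = 25/83
P(Z=2 | obs) = 29/448 / 83/448 = 29/83

P(Z = 1 | obs) = 25/83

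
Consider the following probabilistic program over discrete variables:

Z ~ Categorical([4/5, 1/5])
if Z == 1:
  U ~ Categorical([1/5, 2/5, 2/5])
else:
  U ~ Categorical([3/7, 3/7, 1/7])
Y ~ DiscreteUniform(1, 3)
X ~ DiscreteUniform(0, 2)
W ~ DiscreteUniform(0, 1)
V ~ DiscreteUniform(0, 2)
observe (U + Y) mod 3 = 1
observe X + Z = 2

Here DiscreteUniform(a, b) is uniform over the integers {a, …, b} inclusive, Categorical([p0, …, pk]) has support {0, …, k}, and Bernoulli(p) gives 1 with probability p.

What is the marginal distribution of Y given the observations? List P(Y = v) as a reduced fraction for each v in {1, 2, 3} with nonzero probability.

Enumerate traces; 36 have nonzero weight after conditioning:
  (Z=0, U=0, Y=1, X=2, W=0, V=0) weight 2/315
  (Z=0, U=0, Y=1, X=2, W=0, V=1) weight 2/315
  (Z=0, U=0, Y=1, X=2, W=0, V=2) weight 2/315
  (Z=0, U=0, Y=1, X=2, W=1, V=0) weight 2/315
  (Z=0, U=0, Y=1, X=2, W=1, V=1) weight 2/315
  (Z=0, U=0, Y=1, X=2, W=1, V=2) weight 2/315
  (Z=0, U=1, Y=3, X=2, W=0, V=0) weight 2/315
  (Z=0, U=1, Y=3, X=2, W=0, V=1) weight 2/315
  (Z=0, U=2, Y=2, X=2, W=0, V=0) weight 2/945
  … 27 more
Group by Y:
  weight(Y=1) = 67/1575
  weight(Y=2) = 34/1575
  weight(Y=3) = 74/1575
Total weight = 67/1575 + 34/1575 + 74/1575 = 1/9
P(Y=1 | obs) = 67/1575 / 1/9 = 67/175
P(Y=2 | obs) = 34/1575 / 1/9 = 34/175
P(Y=3 | obs) = 74/1575 / 1/9 = 74/175

P(Y=1) = 67/175, P(Y=2) = 34/175, P(Y=3) = 74/175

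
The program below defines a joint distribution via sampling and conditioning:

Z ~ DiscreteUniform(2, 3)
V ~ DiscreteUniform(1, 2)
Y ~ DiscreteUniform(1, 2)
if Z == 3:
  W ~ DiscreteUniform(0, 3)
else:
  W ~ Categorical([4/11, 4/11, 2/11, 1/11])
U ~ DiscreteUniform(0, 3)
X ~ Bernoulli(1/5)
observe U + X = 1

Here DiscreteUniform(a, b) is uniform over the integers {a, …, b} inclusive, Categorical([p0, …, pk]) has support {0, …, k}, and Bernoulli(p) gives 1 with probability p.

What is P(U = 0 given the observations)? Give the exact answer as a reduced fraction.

Enumerate traces; 64 have nonzero weight after conditioning:
  (Z=2, V=1, Y=1, W=0, U=0, X=1) weight 1/440
  (Z=2, V=1, Y=1, W=0, U=1, X=0) weight 1/110
  (Z=2, V=1, Y=1, W=1, U=0, X=1) weight 1/440
  (Z=2, V=1, Y=1, W=1, U=1, X=0) weight 1/110
  (Z=2, V=1, Y=1, W=2, U=0, X=1) weight 1/880
  (Z=2, V=1, Y=1, W=2, U=1, X=0) weight 1/220
  (Z=2, V=1, Y=1, W=3, U=0, X=1) weight 1/1760
  (Z=2, V=1, Y=1, W=3, U=1, X=0) weight 1/440
  … 56 more
Group by U:
  weight(U=0) = 1/20
  weight(U=1) = 1/5
Total weight = 1/20 + 1/5 = 1/4
P(U=0 | obs) = 1/20 / 1/4 = 1/5
P(U=1 | obs) = 1/5 / 1/4 = 4/5

P(U = 0 | obs) = 1/5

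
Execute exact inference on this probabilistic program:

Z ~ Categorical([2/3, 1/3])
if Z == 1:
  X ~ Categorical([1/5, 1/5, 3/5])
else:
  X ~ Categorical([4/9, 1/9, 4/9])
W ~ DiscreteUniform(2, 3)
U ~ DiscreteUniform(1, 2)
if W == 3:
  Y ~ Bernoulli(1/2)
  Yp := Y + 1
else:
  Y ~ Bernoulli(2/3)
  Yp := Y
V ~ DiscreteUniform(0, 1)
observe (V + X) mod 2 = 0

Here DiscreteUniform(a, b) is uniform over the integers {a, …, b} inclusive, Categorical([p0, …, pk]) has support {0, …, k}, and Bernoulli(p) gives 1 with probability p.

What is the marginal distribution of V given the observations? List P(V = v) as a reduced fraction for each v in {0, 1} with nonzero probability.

Enumerate traces; 48 have nonzero weight after conditioning:
  (Z=0, X=0, W=2, U=1, Y=0, V=0) weight 1/81
  (Z=0, X=0, W=2, U=1, Y=1, V=0) weight 2/81
  (Z=0, X=0, W=2, U=2, Y=0, V=0) weight 1/81
  (Z=0, X=0, W=2, U=2, Y=1, V=0) weight 2/81
  (Z=0, X=0, W=3, U=1, Y=0, V=0) weight 1/54
  (Z=0, X=0, W=3, U=1, Y=1, V=0) weight 1/54
  (Z=0, X=0, W=3, U=2, Y=0, V=0) weight 1/54
  (Z=0, X=0, W=3, U=2, Y=1, V=0) weight 1/54
  (Z=0, X=1, W=2, U=1, Y=0, V=1) weight 1/324
  … 39 more
Group by V:
  weight(V=0) = 58/135
  weight(V=1) = 19/270
Total weight = 58/135 + 19/270 = 1/2
P(V=0 | obs) = 58/135 / 1/2 = 116/135
P(V=1 | obs) = 19/270 / 1/2 = 19/135

P(V=0) = 116/135, P(V=1) = 19/135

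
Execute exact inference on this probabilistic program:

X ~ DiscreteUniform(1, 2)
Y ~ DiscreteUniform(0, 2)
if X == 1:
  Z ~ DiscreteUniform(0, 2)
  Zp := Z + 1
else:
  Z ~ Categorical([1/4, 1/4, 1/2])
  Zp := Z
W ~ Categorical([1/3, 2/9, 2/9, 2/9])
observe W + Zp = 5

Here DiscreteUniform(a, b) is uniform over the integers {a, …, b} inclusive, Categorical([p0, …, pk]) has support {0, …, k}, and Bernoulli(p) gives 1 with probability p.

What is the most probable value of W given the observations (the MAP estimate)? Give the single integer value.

Enumerate traces; 9 have nonzero weight after conditioning:
  (X=1, Y=0, Z=1, W=3) weight 1/81
  (X=1, Y=0, Z=2, W=2) weight 1/81
  (X=1, Y=1, Z=1, W=3) weight 1/81
  (X=1, Y=1, Z=2, W=2) weight 1/81
  (X=1, Y=2, Z=1, W=3) weight 1/81
  (X=1, Y=2, Z=2, W=2) weight 1/81
  (X=2, Y=0, Z=2, W=3) weight 1/54
  (X=2, Y=1, Z=2, W=3) weight 1/54
  … 1 more
Group by W:
  weight(W=2) = 1/27
  weight(W=3) = 5/54
Total weight = 1/27 + 5/54 = 7/54
P(W=2 | obs) = 1/27 / 7/54 = 2/7
P(W=3 | obs) = 5/54 / 7/54 = 5/7
argmax = 3

argmax_v P(W = v | obs) = 3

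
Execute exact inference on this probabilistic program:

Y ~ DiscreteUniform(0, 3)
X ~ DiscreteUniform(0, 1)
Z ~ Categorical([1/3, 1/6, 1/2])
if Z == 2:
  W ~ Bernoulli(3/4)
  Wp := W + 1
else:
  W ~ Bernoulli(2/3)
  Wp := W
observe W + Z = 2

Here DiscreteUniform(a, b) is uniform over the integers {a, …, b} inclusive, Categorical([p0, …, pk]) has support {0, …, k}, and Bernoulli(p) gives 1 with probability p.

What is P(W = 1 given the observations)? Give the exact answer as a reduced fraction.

P(W = 1 | obs) = 8/17

Enumerate traces; 16 have nonzero weight after conditioning:
  (Y=0, X=0, Z=1, W=1) weight 1/72
  (Y=0, X=0, Z=2, W=0) weight 1/64
  (Y=0, X=1, Z=1, W=1) weight 1/72
  (Y=0, X=1, Z=2, W=0) weight 1/64
  (Y=1, X=0, Z=1, W=1) weight 1/72
  (Y=1, X=0, Z=2, W=0) weight 1/64
  (Y=1, X=1, Z=1, W=1) weight 1/72
  (Y=1, X=1, Z=2, W=0) weight 1/64
  … 8 more
Group by W:
  weight(W=0) = 1/8
  weight(W=1) = 1/9
Total weight = 1/8 + 1/9 = 17/72
P(W=0 | obs) = 1/8 / 17/72 = 9/17
P(W=1 | obs) = 1/9 / 17/72 = 8/17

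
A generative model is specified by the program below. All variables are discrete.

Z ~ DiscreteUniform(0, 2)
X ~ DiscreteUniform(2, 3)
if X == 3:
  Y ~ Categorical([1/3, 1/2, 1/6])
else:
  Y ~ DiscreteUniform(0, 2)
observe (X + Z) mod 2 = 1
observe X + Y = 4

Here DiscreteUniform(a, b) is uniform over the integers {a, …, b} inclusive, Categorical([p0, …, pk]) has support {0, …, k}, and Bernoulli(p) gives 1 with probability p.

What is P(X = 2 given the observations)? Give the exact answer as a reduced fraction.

Enumerate traces; 3 have nonzero weight after conditioning:
  (Z=0, X=3, Y=1) weight 1/12
  (Z=1, X=2, Y=2) weight 1/18
  (Z=2, X=3, Y=1) weight 1/12
Group by X:
  weight(X=2) = 1/18
  weight(X=3) = 1/6
Total weight = 1/18 + 1/6 = 2/9
P(X=2 | obs) = 1/18 / 2/9 = 1/4
P(X=3 | obs) = 1/6 / 2/9 = 3/4

P(X = 2 | obs) = 1/4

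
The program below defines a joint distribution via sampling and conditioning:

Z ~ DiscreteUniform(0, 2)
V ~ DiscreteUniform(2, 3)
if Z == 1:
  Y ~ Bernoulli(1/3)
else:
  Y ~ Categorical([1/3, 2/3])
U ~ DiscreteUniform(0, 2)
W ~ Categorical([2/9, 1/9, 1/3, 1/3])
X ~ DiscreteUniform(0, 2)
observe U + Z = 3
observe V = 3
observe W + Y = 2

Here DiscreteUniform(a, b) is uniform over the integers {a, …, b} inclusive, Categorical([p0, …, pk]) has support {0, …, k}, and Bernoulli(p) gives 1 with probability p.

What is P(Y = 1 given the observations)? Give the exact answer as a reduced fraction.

Enumerate traces; 12 have nonzero weight after conditioning:
  (Z=1, V=3, Y=0, U=2, W=2, X=0) weight 1/243
  (Z=1, V=3, Y=0, U=2, W=2, X=1) weight 1/243
  (Z=1, V=3, Y=0, U=2, W=2, X=2) weight 1/243
  (Z=1, V=3, Y=1, U=2, W=1, X=0) weight 1/1458
  (Z=1, V=3, Y=1, U=2, W=1, X=1) weight 1/1458
  (Z=1, V=3, Y=1, U=2, W=1, X=2) weight 1/1458
  (Z=2, V=3, Y=0, U=1, W=2, X=0) weight 1/486
  (Z=2, V=3, Y=0, U=1, W=2, X=1) weight 1/486
  … 4 more
Group by Y:
  weight(Y=0) = 1/54
  weight(Y=1) = 1/162
Total weight = 1/54 + 1/162 = 2/81
P(Y=0 | obs) = 1/54 / 2/81 = 3/4
P(Y=1 | obs) = 1/162 / 2/81 = 1/4

P(Y = 1 | obs) = 1/4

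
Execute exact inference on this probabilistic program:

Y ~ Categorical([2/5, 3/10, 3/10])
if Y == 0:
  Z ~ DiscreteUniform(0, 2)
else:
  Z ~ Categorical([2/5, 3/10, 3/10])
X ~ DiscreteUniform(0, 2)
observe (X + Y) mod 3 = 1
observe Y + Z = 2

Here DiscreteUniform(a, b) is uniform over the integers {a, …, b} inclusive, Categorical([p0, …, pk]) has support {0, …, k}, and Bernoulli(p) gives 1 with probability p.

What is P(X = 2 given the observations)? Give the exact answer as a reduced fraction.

Enumerate traces; 3 have nonzero weight after conditioning:
  (Y=0, Z=2, X=1) weight 2/45
  (Y=1, Z=1, X=0) weight 3/100
  (Y=2, Z=0, X=2) weight 1/25
Group by X:
  weight(X=0) = 3/100
  weight(X=1) = 2/45
  weight(X=2) = 1/25
Total weight = 3/100 + 2/45 + 1/25 = 103/900
P(X=0 | obs) = 3/100 / 103/900 = 27/103
P(X=1 | obs) = 2/45 / 103/900 = 40/103
P(X=2 | obs) = 1/25 / 103/900 = 36/103

P(X = 2 | obs) = 36/103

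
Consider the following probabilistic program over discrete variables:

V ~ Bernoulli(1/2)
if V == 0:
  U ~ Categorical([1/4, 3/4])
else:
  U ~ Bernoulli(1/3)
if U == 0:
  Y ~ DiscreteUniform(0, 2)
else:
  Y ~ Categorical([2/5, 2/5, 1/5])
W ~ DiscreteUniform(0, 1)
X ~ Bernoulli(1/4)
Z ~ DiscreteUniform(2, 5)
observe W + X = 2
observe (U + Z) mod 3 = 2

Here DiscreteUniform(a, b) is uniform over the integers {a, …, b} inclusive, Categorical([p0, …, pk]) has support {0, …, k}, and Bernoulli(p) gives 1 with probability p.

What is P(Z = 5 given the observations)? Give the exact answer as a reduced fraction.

P(Z = 5 | obs) = 11/35

Enumerate traces; 18 have nonzero weight after conditioning:
  (V=0, U=0, Y=0, W=1, X=1, Z=2) weight 1/768
  (V=0, U=0, Y=0, W=1, X=1, Z=5) weight 1/768
  (V=0, U=0, Y=1, W=1, X=1, Z=2) weight 1/768
  (V=0, U=0, Y=1, W=1, X=1, Z=5) weight 1/768
  (V=0, U=0, Y=2, W=1, X=1, Z=2) weight 1/768
  (V=0, U=0, Y=2, W=1, X=1, Z=5) weight 1/768
  (V=0, U=1, Y=0, W=1, X=1, Z=4) weight 3/640
  (V=0, U=1, Y=1, W=1, X=1, Z=4) weight 3/640
  … 10 more
Group by Z:
  weight(Z=2) = 11/768
  weight(Z=4) = 13/768
  weight(Z=5) = 11/768
Total weight = 11/768 + 13/768 + 11/768 = 35/768
P(Z=2 | obs) = 11/768 / 35/768 = 11/35
P(Z=4 | obs) = 13/768 / 35/768 = 13/35
P(Z=5 | obs) = 11/768 / 35/768 = 11/35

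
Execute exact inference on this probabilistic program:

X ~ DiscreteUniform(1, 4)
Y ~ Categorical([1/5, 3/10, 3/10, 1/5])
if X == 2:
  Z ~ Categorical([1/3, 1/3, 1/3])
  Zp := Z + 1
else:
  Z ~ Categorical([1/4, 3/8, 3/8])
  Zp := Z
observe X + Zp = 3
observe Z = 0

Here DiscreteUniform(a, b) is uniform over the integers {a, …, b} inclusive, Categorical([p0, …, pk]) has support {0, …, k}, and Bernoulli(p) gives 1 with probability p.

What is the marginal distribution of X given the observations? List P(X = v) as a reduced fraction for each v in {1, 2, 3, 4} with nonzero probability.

P(X=2) = 4/7, P(X=3) = 3/7

Enumerate traces; 8 have nonzero weight after conditioning:
  (X=2, Y=0, Z=0) weight 1/60
  (X=2, Y=1, Z=0) weight 1/40
  (X=2, Y=2, Z=0) weight 1/40
  (X=2, Y=3, Z=0) weight 1/60
  (X=3, Y=0, Z=0) weight 1/80
  (X=3, Y=1, Z=0) weight 3/160
  (X=3, Y=2, Z=0) weight 3/160
  (X=3, Y=3, Z=0) weight 1/80
Group by X:
  weight(X=2) = 1/12
  weight(X=3) = 1/16
Total weight = 1/12 + 1/16 = 7/48
P(X=2 | obs) = 1/12 / 7/48 = 4/7
P(X=3 | obs) = 1/16 / 7/48 = 3/7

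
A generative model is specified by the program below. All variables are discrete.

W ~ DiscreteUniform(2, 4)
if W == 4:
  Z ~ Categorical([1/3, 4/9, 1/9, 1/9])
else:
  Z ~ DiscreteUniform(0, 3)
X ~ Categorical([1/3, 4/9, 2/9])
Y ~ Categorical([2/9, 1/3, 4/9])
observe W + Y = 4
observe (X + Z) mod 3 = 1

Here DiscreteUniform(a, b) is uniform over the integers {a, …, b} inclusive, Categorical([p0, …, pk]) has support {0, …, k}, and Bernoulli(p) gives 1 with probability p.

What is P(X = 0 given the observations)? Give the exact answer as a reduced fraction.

Enumerate traces; 12 have nonzero weight after conditioning:
  (W=2, Z=0, X=1, Y=2) weight 4/243
  (W=2, Z=1, X=0, Y=2) weight 1/81
  (W=2, Z=2, X=2, Y=2) weight 2/243
  (W=2, Z=3, X=1, Y=2) weight 4/243
  (W=3, Z=0, X=1, Y=1) weight 1/81
  (W=3, Z=1, X=0, Y=1) weight 1/108
  (W=3, Z=2, X=2, Y=1) weight 1/162
  (W=3, Z=3, X=1, Y=1) weight 1/81
  … 4 more
Group by X:
  weight(X=0) = 95/2916
  weight(X=1) = 158/2187
  weight(X=2) = 71/4374
Total weight = 95/2916 + 158/2187 + 71/4374 = 353/2916
P(X=0 | obs) = 95/2916 / 353/2916 = 95/353
P(X=1 | obs) = 158/2187 / 353/2916 = 632/1059
P(X=2 | obs) = 71/4374 / 353/2916 = 142/1059

P(X = 0 | obs) = 95/353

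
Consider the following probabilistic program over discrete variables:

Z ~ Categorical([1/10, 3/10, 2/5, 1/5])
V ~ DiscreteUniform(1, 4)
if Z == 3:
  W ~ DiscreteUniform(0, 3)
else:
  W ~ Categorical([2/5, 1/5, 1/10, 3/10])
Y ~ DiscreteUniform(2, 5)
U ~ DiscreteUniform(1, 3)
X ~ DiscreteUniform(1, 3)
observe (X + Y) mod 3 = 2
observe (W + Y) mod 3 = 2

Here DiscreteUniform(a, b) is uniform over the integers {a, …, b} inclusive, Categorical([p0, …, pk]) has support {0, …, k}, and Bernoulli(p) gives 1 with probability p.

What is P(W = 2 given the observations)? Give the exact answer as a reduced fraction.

Enumerate traces; 288 have nonzero weight after conditioning:
  (Z=0, V=1, W=0, Y=2, U=1, X=3) weight 1/3600
  (Z=0, V=1, W=0, Y=2, U=2, X=3) weight 1/3600
  (Z=0, V=1, W=0, Y=2, U=3, X=3) weight 1/3600
  (Z=0, V=1, W=0, Y=5, U=1, X=3) weight 1/3600
  (Z=0, V=1, W=0, Y=5, U=2, X=3) weight 1/3600
  (Z=0, V=1, W=0, Y=5, U=3, X=3) weight 1/3600
  (Z=0, V=1, W=1, Y=4, U=1, X=1) weight 1/7200
  (Z=0, V=1, W=1, Y=4, U=2, X=1) weight 1/7200
  (Z=0, V=1, W=2, Y=3, U=1, X=2) weight 1/14400
  (Z=0, V=1, W=3, Y=2, U=1, X=3) weight 1/4800
  … 278 more
Group by W:
  weight(W=0) = 37/600
  weight(W=1) = 7/400
  weight(W=2) = 13/1200
  weight(W=3) = 29/600
Total weight = 37/600 + 7/400 + 13/1200 + 29/600 = 83/600
P(W=0 | obs) = 37/600 / 83/600 = 37/83
P(W=1 | obs) = 7/400 / 83/600 = 21/166
P(W=2 | obs) = 13/1200 / 83/600 = 13/166
P(W=3 | obs) = 29/600 / 83/600 = 29/83

P(W = 2 | obs) = 13/166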